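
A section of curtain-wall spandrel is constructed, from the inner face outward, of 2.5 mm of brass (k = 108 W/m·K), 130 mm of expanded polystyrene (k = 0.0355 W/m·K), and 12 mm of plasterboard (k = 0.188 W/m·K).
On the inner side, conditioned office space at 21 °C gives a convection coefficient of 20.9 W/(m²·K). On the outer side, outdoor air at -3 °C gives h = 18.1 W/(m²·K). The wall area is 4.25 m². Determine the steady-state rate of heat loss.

Treating each layer as a thermal resistance in series:
R_inner film = 1/(h_i·A) = 1/(20.9×4.25) = 0.01126 K/W
R_brass = L/(kA) = 0.0025/(108×4.25) = 5.447×10^-6 K/W
R_expanded polystyrene = L/(kA) = 0.13/(0.0355×4.25) = 0.8616 K/W
R_plasterboard = L/(kA) = 0.012/(0.188×4.25) = 0.01502 K/W
R_outer film = 1/(h_o·A) = 1/(18.1×4.25) = 0.013 K/W
R_total = 0.9009 K/W
Q = ΔT / R_total = 24 / 0.9009

Q ≈ 26.6 W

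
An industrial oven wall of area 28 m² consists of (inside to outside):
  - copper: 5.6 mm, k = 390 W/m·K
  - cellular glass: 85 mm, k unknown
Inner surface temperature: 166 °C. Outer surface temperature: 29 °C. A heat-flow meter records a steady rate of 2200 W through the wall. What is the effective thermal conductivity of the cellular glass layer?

k ≈ 0.0487 W/(m·K)

Series thermal resistances:
R_copper = L/(kA) = 0.0056/(390×28) = 5.128×10^-7 K/W
Sum of known resistances R_other = 5.128×10^-7 K/W
Total R = ΔT/Q = 137/2200 = 0.06227 K/W
R_cellular glass = R_total − R_other = 0.06227 K/W
k = L/(R·A) = 0.085/(0.06227×28)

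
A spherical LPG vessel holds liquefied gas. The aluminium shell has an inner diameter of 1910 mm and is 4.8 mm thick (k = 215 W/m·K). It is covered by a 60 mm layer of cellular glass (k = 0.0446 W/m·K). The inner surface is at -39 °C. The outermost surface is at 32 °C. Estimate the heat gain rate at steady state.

Q ≈ 649 W

For a spherical shell R = (1/r₁ − 1/r₂)/(4πk); film R = 1/(h·4πr²). In series:
R_aluminium shell = (1/0.955 − 1/0.9598)/(4π×215) = 1.938×10^-6 K/W
R_cellular glass = (1/0.9598 − 1/1.0198)/(4π×0.0446) = 0.1094 K/W
R_total = 0.1094 K/W
Q = ΔT/R_total = 71/0.1094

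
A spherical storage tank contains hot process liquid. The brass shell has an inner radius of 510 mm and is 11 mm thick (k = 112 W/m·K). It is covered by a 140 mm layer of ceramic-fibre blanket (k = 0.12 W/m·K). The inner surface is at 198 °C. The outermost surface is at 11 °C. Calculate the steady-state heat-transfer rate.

Q ≈ 694 W

Spherical conduction: R = (1/r_in − 1/r_out)/(4πk) per layer; series-sum.
R_brass shell = (1/0.51 − 1/0.521)/(4π×112) = 2.941×10^-5 K/W
R_ceramic-fibre blanket = (1/0.521 − 1/0.661)/(4π×0.12) = 0.2696 K/W
R_total = 0.2696 K/W
Q = ΔT/R_total = 187/0.2696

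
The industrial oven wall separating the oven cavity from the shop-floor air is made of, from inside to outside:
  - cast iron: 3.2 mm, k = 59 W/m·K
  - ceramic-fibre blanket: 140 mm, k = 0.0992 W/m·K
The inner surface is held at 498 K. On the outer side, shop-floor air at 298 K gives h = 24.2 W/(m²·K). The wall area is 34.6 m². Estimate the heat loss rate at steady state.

Treating each layer as a thermal resistance in series:
R_cast iron = L/(kA) = 0.0032/(59×34.6) = 1.568×10^-6 K/W
R_ceramic-fibre blanket = L/(kA) = 0.14/(0.0992×34.6) = 0.04079 K/W
R_outer film = 1/(h_o·A) = 1/(24.2×34.6) = 0.001194 K/W
R_total = 0.04198 K/W
Q = ΔT / R_total = 200 / 0.04198

Q ≈ 4760 W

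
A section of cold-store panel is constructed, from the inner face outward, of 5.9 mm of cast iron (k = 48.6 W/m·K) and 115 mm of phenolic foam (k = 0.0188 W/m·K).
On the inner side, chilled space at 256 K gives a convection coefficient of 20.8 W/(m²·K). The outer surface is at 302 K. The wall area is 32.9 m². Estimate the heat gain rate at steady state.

Q ≈ 245 W

Model the wall as resistances in series:
R_inner film = 1/(h_i·A) = 1/(20.8×32.9) = 0.001461 K/W
R_cast iron = L/(kA) = 0.0059/(48.6×32.9) = 3.69×10^-6 K/W
R_phenolic foam = L/(kA) = 0.115/(0.0188×32.9) = 0.1859 K/W
R_total = 0.1874 K/W
Q = ΔT / R_total = 46 / 0.1874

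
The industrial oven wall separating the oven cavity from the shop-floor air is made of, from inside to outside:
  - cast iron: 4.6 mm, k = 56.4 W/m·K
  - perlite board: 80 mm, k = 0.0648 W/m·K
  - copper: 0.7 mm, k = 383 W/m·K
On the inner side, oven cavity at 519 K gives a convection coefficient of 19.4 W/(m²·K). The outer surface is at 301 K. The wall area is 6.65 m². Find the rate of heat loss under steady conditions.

Q ≈ 1130 W

Treating each layer as a thermal resistance in series:
R_inner film = 1/(h_i·A) = 1/(19.4×6.65) = 0.007751 K/W
R_cast iron = L/(kA) = 0.0046/(56.4×6.65) = 1.226×10^-5 K/W
R_perlite board = L/(kA) = 0.08/(0.0648×6.65) = 0.1856 K/W
R_copper = L/(kA) = 0.0007/(383×6.65) = 2.748×10^-7 K/W
R_total = 0.1934 K/W
Q = ΔT / R_total = 218 / 0.1934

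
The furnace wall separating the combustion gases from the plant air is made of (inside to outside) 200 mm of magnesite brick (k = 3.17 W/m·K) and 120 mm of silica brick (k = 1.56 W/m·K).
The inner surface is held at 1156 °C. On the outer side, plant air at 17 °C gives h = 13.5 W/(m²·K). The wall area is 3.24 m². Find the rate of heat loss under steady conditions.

Q ≈ 17200 W

Thermal resistances in series:
R_magnesite brick = L/(kA) = 0.2/(3.17×3.24) = 0.01947 K/W
R_silica brick = L/(kA) = 0.12/(1.56×3.24) = 0.02374 K/W
R_outer film = 1/(h_o·A) = 1/(13.5×3.24) = 0.02286 K/W
R_total = 0.06608 K/W
Q = ΔT / R_total = 1139 / 0.06608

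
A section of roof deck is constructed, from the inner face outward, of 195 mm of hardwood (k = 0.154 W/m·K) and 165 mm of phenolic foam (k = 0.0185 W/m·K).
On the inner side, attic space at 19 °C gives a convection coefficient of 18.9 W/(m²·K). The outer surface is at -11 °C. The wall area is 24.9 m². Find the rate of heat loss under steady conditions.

Using the resistance-network approach (series):
R_inner film = 1/(h_i·A) = 1/(18.9×24.9) = 0.002125 K/W
R_hardwood = L/(kA) = 0.195/(0.154×24.9) = 0.05085 K/W
R_phenolic foam = L/(kA) = 0.165/(0.0185×24.9) = 0.3582 K/W
R_total = 0.4112 K/W
Q = ΔT / R_total = 30 / 0.4112

Q ≈ 73 W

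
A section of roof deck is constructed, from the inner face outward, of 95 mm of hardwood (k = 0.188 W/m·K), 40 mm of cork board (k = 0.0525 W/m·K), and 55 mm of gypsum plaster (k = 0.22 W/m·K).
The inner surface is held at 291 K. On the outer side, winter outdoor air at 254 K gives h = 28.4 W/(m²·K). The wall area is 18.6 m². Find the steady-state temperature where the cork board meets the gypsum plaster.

Treating each layer as a thermal resistance in series:
R_hardwood = L/(kA) = 0.095/(0.188×18.6) = 0.02717 K/W
R_cork board = L/(kA) = 0.04/(0.0525×18.6) = 0.04096 K/W
R_gypsum plaster = L/(kA) = 0.055/(0.22×18.6) = 0.01344 K/W
R_outer film = 1/(h_o·A) = 1/(28.4×18.6) = 0.001893 K/W
R_total = 0.08346 K/W;  Q = ΔT/R_total = 37/0.08346 = 443.3 W
T_interface = T_inner − Q·ΣR(inner→interface) = 291 − 443×0.06813

T ≈ 261 K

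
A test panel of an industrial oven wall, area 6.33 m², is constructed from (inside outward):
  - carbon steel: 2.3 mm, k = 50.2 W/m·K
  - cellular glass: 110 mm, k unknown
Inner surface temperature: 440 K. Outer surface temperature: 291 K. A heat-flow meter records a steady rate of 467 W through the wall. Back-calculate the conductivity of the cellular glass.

Series thermal resistances:
R_carbon steel = L/(kA) = 0.0023/(50.2×6.33) = 7.238×10^-6 K/W
Sum of known resistances R_other = 7.238×10^-6 K/W
Total R = ΔT/Q = 149/467 = 0.3191 K/W
R_cellular glass = R_total − R_other = 0.3191 K/W
k = L/(R·A) = 0.11/(0.3191×6.33)

k ≈ 0.0545 W/(m·K)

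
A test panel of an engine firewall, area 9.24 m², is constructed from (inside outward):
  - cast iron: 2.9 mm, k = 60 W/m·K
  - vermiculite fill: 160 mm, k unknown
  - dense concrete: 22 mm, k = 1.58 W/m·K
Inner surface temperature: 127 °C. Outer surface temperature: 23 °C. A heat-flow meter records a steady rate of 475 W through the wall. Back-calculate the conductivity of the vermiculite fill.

k ≈ 0.0796 W/(m·K)

Series thermal resistances:
R_cast iron = L/(kA) = 0.0029/(60×9.24) = 5.231×10^-6 K/W
R_dense concrete = L/(kA) = 0.022/(1.58×9.24) = 0.001507 K/W
Sum of known resistances R_other = 0.001512 K/W
Total R = ΔT/Q = 104/475 = 0.2189 K/W
R_vermiculite fill = R_total − R_other = 0.2174 K/W
k = L/(R·A) = 0.16/(0.2174×9.24)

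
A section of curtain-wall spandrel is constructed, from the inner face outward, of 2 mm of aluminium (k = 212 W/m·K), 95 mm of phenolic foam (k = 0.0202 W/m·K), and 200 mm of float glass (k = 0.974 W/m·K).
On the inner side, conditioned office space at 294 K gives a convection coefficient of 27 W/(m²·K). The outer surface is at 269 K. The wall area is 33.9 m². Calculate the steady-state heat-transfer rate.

Q ≈ 171 W

Treating each layer as a thermal resistance in series:
R_inner film = 1/(h_i·A) = 1/(27×33.9) = 0.001093 K/W
R_aluminium = L/(kA) = 0.002/(212×33.9) = 2.783×10^-7 K/W
R_phenolic foam = L/(kA) = 0.095/(0.0202×33.9) = 0.1387 K/W
R_float glass = L/(kA) = 0.2/(0.974×33.9) = 0.006057 K/W
R_total = 0.1459 K/W
Q = ΔT / R_total = 25 / 0.1459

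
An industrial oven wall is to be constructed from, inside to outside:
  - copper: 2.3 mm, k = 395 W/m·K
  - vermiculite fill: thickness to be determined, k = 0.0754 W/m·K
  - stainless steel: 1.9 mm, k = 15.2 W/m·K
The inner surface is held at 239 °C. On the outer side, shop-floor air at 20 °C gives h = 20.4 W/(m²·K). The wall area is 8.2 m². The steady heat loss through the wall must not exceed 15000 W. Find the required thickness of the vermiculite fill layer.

Thermal resistances in series:
R_copper = L/(kA) = 0.0023/(395×8.2) = 7.101×10^-7 K/W
R_stainless steel = L/(kA) = 0.0019/(15.2×8.2) = 1.524×10^-5 K/W
R_outer film = 1/(h_o·A) = 1/(20.4×8.2) = 0.005978 K/W
Sum of the known resistances R_other = 0.005994 K/W
Required total resistance R_tot = ΔT/Q_allow = 219/15000 = 0.0146 K/W
R_vermiculite fill = R_tot − R_other = 0.008606 K/W
L = R·k·A = 0.008606×0.0754×8.2

L ≈ 5.32 mm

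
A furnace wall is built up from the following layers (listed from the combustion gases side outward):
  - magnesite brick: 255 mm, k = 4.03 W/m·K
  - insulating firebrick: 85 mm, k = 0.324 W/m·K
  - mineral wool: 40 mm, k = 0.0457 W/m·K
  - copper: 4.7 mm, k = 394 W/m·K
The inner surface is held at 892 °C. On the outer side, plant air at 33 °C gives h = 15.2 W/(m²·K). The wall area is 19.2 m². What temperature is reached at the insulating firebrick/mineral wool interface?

T ≈ 671 °C

Using the resistance-network approach (series):
R_magnesite brick = L/(kA) = 0.255/(4.03×19.2) = 0.003296 K/W
R_insulating firebrick = L/(kA) = 0.085/(0.324×19.2) = 0.01366 K/W
R_mineral wool = L/(kA) = 0.04/(0.0457×19.2) = 0.04559 K/W
R_copper = L/(kA) = 0.0047/(394×19.2) = 6.213×10^-7 K/W
R_outer film = 1/(h_o·A) = 1/(15.2×19.2) = 0.003427 K/W
R_total = 0.06597 K/W;  Q = ΔT/R_total = 859/0.06597 = 13020 W
T_interface = T_inner − Q·ΣR(inner→interface) = 892 − 13000×0.01696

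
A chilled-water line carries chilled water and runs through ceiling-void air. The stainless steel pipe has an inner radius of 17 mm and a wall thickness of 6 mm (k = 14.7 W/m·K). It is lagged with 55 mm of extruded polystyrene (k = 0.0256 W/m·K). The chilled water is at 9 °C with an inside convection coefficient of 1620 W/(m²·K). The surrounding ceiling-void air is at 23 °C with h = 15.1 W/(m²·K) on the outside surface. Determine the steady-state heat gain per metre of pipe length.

q′ ≈ 1.81 W/m

For a radial system each layer contributes R = ln(r_out/r_in)/(2πkL); films add R = 1/(hA).
R_inner film = 1/(h_i·2πr₁L) = 1/(1620×2π×0.017×1) = 0.005779 K/W
R_stainless steel pipe wall = ln(23/17)/(2π×14.7×1) = 0.003273 K/W
R_extruded polystyrene = ln(78/23)/(2π×0.0256×1) = 7.592 K/W
R_outer film = 1/(h_o·2πr_oL) = 1/(15.1×2π×0.078×1) = 0.1351 K/W
R_total = 7.736 K/W
Q = ΔT/R_total = 14/7.736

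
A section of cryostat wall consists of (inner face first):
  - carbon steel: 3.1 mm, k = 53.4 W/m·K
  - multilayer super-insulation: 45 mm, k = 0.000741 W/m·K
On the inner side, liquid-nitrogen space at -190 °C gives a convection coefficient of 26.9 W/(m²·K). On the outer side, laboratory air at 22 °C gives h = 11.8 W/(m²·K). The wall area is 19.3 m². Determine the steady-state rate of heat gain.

Q ≈ 67.2 W

Thermal resistances in series:
R_inner film = 1/(h_i·A) = 1/(26.9×19.3) = 0.001926 K/W
R_carbon steel = L/(kA) = 0.0031/(53.4×19.3) = 3.008×10^-6 K/W
R_multilayer super-insulation = L/(kA) = 0.045/(0.000741×19.3) = 3.147 K/W
R_outer film = 1/(h_o·A) = 1/(11.8×19.3) = 0.004391 K/W
R_total = 3.153 K/W
Q = ΔT / R_total = 212 / 3.153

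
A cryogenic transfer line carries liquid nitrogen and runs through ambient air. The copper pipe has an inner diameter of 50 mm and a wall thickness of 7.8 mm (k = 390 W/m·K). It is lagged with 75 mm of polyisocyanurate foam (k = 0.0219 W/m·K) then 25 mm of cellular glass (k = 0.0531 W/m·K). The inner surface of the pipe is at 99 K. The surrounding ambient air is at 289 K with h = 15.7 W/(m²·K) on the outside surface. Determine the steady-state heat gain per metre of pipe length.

q′ ≈ 20.3 W/m

Treating each annulus and film as a series resistance:
R_copper pipe wall = ln(32.8/25)/(2π×390×1) = 1.108×10^-4 K/W
R_polyisocyanurate foam = ln(107.8/32.8)/(2π×0.0219×1) = 8.647 K/W
R_cellular glass = ln(132.8/107.8)/(2π×0.0531×1) = 0.6251 K/W
R_outer film = 1/(h_o·2πr_oL) = 1/(15.7×2π×0.1328×1) = 0.07633 K/W
R_total = 9.349 K/W
Q = ΔT/R_total = 190/9.349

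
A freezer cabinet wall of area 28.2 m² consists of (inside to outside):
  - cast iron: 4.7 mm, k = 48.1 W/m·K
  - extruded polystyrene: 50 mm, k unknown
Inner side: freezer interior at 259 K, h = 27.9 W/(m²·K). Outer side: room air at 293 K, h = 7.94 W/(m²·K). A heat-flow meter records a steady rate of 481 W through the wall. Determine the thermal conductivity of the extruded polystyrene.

Using the resistance-network approach (series):
R_inner film = 1/(h_i·A) = 1/(27.9×28.2) = 0.001271 K/W
R_cast iron = L/(kA) = 0.0047/(48.1×28.2) = 3.465×10^-6 K/W
R_outer film = 1/(h_o·A) = 1/(7.94×28.2) = 0.004466 K/W
Sum of known resistances R_other = 0.005741 K/W
Total R = ΔT/Q = 34/481 = 0.07069 K/W
R_extruded polystyrene = R_total − R_other = 0.06495 K/W
k = L/(R·A) = 0.05/(0.06495×28.2)

k ≈ 0.0273 W/(m·K)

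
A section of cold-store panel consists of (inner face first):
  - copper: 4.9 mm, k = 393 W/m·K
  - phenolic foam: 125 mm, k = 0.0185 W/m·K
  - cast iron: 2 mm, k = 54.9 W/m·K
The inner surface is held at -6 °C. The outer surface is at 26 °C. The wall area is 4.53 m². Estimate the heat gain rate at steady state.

Q ≈ 21.5 W

Series thermal resistances:
R_copper = L/(kA) = 0.0049/(393×4.53) = 2.752×10^-6 K/W
R_phenolic foam = L/(kA) = 0.125/(0.0185×4.53) = 1.492 K/W
R_cast iron = L/(kA) = 0.002/(54.9×4.53) = 8.042×10^-6 K/W
R_total = 1.492 K/W
Q = ΔT / R_total = 32 / 1.492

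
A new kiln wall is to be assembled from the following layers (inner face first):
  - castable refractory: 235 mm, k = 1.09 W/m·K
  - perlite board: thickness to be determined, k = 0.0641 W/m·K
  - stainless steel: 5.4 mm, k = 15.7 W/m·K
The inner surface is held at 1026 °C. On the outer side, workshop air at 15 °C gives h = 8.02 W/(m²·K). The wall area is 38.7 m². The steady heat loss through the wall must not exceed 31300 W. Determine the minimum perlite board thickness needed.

L ≈ 58.3 mm

Model the wall as resistances in series:
R_castable refractory = L/(kA) = 0.235/(1.09×38.7) = 0.005571 K/W
R_stainless steel = L/(kA) = 0.0054/(15.7×38.7) = 8.888×10^-6 K/W
R_outer film = 1/(h_o·A) = 1/(8.02×38.7) = 0.003222 K/W
Sum of the known resistances R_other = 0.008802 K/W
Required total resistance R_tot = ΔT/Q_allow = 1011/31300 = 0.0323 K/W
R_perlite board = R_tot − R_other = 0.0235 K/W
L = R·k·A = 0.0235×0.0641×38.7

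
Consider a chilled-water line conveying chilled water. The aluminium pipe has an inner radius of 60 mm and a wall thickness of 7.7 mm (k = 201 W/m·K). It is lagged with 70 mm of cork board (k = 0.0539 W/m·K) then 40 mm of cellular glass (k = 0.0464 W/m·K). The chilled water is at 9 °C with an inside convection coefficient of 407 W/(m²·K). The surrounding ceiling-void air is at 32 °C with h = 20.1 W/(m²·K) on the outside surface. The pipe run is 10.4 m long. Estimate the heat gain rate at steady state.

Per-layer cylindrical resistances, series-summed:
R_inner film = 1/(h_i·2πr₁L) = 1/(407×2π×0.06×10.4) = 6.267×10^-4 K/W
R_aluminium pipe wall = ln(67.7/60)/(2π×201×10.4) = 9.193×10^-6 K/W
R_cork board = ln(137.7/67.7)/(2π×0.0539×10.4) = 0.2016 K/W
R_cellular glass = ln(177.7/137.7)/(2π×0.0464×10.4) = 0.08411 K/W
R_outer film = 1/(h_o·2πr_oL) = 1/(20.1×2π×0.1777×10.4) = 0.004285 K/W
R_total = 0.2906 K/W
Q = ΔT/R_total = 23/0.2906

Q ≈ 79.1 W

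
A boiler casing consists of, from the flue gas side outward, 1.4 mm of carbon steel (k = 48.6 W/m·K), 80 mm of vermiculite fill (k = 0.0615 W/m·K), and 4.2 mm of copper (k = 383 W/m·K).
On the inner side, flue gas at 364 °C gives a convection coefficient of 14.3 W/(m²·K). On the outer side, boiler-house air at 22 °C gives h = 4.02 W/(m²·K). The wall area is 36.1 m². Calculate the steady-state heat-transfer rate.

Q ≈ 7620 W

Model the wall as resistances in series:
R_inner film = 1/(h_i·A) = 1/(14.3×36.1) = 0.001937 K/W
R_carbon steel = L/(kA) = 0.0014/(48.6×36.1) = 7.98×10^-7 K/W
R_vermiculite fill = L/(kA) = 0.08/(0.0615×36.1) = 0.03603 K/W
R_copper = L/(kA) = 0.0042/(383×36.1) = 3.038×10^-7 K/W
R_outer film = 1/(h_o·A) = 1/(4.02×36.1) = 0.006891 K/W
R_total = 0.04486 K/W
Q = ΔT / R_total = 342 / 0.04486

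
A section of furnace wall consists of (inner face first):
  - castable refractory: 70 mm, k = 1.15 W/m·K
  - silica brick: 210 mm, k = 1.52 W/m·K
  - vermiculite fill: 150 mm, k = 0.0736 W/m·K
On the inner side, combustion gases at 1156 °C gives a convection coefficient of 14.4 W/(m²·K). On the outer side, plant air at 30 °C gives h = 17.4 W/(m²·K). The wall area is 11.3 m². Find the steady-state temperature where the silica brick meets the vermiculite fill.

T ≈ 1030 °C

Thermal resistances in series:
R_inner film = 1/(h_i·A) = 1/(14.4×11.3) = 0.006146 K/W
R_castable refractory = L/(kA) = 0.07/(1.15×11.3) = 0.005387 K/W
R_silica brick = L/(kA) = 0.21/(1.52×11.3) = 0.01223 K/W
R_vermiculite fill = L/(kA) = 0.15/(0.0736×11.3) = 0.1804 K/W
R_outer film = 1/(h_o·A) = 1/(17.4×11.3) = 0.005086 K/W
R_total = 0.2092 K/W;  Q = ΔT/R_total = 1126/0.2092 = 5382 W
T_interface = T_inner − Q·ΣR(inner→interface) = 1156 − 5380×0.02376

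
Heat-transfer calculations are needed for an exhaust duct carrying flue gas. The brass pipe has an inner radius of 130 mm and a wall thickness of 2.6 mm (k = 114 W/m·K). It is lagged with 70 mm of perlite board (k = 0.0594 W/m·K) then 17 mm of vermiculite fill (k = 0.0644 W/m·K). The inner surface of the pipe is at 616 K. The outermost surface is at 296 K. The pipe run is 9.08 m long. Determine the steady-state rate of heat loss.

Q ≈ 2180 W

Radial resistances (cylindrical: R_cond = ln(r_o/r_i)/(2πkL), R_conv = 1/(h·2πrL)):
R_brass pipe wall = ln(132.6/130)/(2π×114×9.08) = 3.045×10^-6 K/W
R_perlite board = ln(202.6/132.6)/(2π×0.0594×9.08) = 0.1251 K/W
R_vermiculite fill = ln(219.6/202.6)/(2π×0.0644×9.08) = 0.02193 K/W
R_total = 0.147 K/W
Q = ΔT/R_total = 320/0.147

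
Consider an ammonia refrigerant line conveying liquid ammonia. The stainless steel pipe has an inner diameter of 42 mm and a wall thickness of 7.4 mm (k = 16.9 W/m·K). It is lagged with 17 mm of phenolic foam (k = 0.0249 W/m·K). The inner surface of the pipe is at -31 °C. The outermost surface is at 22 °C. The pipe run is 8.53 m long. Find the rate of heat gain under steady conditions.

Cylindrical conduction, so R = ln(r₂/r₁)/(2πkL) per layer, in series:
R_stainless steel pipe wall = ln(28.4/21)/(2π×16.9×8.53) = 3.333×10^-4 K/W
R_phenolic foam = ln(45.4/28.4)/(2π×0.0249×8.53) = 0.3515 K/W
R_total = 0.3519 K/W
Q = ΔT/R_total = 53/0.3519

Q ≈ 151 W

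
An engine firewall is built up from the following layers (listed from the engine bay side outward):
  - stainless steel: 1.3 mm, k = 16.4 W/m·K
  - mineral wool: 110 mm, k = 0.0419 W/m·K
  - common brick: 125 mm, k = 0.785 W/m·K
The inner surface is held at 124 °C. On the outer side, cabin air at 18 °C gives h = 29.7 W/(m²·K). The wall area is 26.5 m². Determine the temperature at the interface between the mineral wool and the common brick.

T ≈ 25.3 °C

Series thermal resistances:
R_stainless steel = L/(kA) = 0.0013/(16.4×26.5) = 2.991×10^-6 K/W
R_mineral wool = L/(kA) = 0.11/(0.0419×26.5) = 0.09907 K/W
R_common brick = L/(kA) = 0.125/(0.785×26.5) = 0.006009 K/W
R_outer film = 1/(h_o·A) = 1/(29.7×26.5) = 0.001271 K/W
R_total = 0.1064 K/W;  Q = ΔT/R_total = 106/0.1064 = 996.7 W
T_interface = T_inner − Q·ΣR(inner→interface) = 124 − 997×0.09907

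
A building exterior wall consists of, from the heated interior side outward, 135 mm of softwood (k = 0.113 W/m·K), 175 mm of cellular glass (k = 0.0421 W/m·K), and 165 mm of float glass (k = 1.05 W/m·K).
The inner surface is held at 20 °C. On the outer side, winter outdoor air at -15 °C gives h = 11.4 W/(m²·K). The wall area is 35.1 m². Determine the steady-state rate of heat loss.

Using the resistance-network approach (series):
R_softwood = L/(kA) = 0.135/(0.113×35.1) = 0.03404 K/W
R_cellular glass = L/(kA) = 0.175/(0.0421×35.1) = 0.1184 K/W
R_float glass = L/(kA) = 0.165/(1.05×35.1) = 0.004477 K/W
R_outer film = 1/(h_o·A) = 1/(11.4×35.1) = 0.002499 K/W
R_total = 0.1594 K/W
Q = ΔT / R_total = 35 / 0.1594

Q ≈ 220 W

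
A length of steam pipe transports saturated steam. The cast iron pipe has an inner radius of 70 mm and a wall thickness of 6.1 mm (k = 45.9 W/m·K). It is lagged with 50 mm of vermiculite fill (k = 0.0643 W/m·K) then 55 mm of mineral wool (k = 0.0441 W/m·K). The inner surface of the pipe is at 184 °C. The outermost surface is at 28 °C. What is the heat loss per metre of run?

Per-layer cylindrical resistances, series-summed:
R_cast iron pipe wall = ln(76.1/70)/(2π×45.9×1) = 2.897×10^-4 K/W
R_vermiculite fill = ln(126.1/76.1)/(2π×0.0643×1) = 1.25 K/W
R_mineral wool = ln(181.1/126.1)/(2π×0.0441×1) = 1.306 K/W
R_total = 2.557 K/W
Q = ΔT/R_total = 156/2.557

q′ ≈ 61 W/m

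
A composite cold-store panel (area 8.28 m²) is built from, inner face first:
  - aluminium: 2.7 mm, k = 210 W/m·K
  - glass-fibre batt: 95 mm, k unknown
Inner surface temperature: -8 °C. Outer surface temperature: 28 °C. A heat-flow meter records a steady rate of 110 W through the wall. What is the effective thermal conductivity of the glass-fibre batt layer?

Series thermal resistances:
R_aluminium = L/(kA) = 0.0027/(210×8.28) = 1.553×10^-6 K/W
Sum of known resistances R_other = 1.553×10^-6 K/W
Total R = ΔT/Q = 36/110 = 0.3273 K/W
R_glass-fibre batt = R_total − R_other = 0.3273 K/W
k = L/(R·A) = 0.095/(0.3273×8.28)

k ≈ 0.0351 W/(m·K)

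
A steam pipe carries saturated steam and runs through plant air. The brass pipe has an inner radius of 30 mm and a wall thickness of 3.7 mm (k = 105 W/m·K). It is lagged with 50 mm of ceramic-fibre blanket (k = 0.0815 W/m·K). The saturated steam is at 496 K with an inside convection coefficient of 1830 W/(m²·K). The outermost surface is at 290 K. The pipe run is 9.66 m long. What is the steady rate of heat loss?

Per-layer cylindrical resistances, series-summed:
R_inner film = 1/(h_i·2πr₁L) = 1/(1830×2π×0.03×9.66) = 3.001×10^-4 K/W
R_brass pipe wall = ln(33.7/30)/(2π×105×9.66) = 1.825×10^-5 K/W
R_ceramic-fibre blanket = ln(83.7/33.7)/(2π×0.0815×9.66) = 0.1839 K/W
R_total = 0.1842 K/W
Q = ΔT/R_total = 206/0.1842

Q ≈ 1120 W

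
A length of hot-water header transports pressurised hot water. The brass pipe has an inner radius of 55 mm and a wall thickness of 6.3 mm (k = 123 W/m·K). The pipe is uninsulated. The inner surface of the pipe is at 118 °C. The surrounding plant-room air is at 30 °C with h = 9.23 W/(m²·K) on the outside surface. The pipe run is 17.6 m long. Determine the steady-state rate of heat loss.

Q ≈ 5500 W

Radial resistances (cylindrical: R_cond = ln(r_o/r_i)/(2πkL), R_conv = 1/(h·2πrL)):
R_brass pipe wall = ln(61.3/55)/(2π×123×17.6) = 7.973×10^-6 K/W
R_outer film = 1/(h_o·2πr_oL) = 1/(9.23×2π×0.0613×17.6) = 0.01598 K/W
R_total = 0.01599 K/W
Q = ΔT/R_total = 88/0.01599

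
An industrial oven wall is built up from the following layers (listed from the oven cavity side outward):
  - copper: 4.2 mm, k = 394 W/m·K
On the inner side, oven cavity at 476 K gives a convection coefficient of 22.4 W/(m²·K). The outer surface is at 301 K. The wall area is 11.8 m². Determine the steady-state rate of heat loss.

Treating each layer as a thermal resistance in series:
R_inner film = 1/(h_i·A) = 1/(22.4×11.8) = 0.003783 K/W
R_copper = L/(kA) = 0.0042/(394×11.8) = 9.034×10^-7 K/W
R_total = 0.003784 K/W
Q = ΔT / R_total = 175 / 0.003784

Q ≈ 46200 W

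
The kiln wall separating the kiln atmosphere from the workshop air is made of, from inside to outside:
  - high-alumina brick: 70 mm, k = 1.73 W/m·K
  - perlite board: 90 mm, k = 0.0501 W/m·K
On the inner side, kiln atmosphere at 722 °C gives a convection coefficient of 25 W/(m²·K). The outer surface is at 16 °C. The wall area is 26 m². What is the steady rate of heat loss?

Q ≈ 9780 W

Model the wall as resistances in series:
R_inner film = 1/(h_i·A) = 1/(25×26) = 0.001538 K/W
R_high-alumina brick = L/(kA) = 0.07/(1.73×26) = 0.001556 K/W
R_perlite board = L/(kA) = 0.09/(0.0501×26) = 0.06909 K/W
R_total = 0.07219 K/W
Q = ΔT / R_total = 706 / 0.07219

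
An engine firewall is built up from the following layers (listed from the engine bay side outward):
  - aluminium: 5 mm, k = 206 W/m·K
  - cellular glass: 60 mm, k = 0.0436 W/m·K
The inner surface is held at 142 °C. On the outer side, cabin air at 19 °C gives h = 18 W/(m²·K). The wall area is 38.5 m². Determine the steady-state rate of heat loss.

Q ≈ 3310 W

Treating each layer as a thermal resistance in series:
R_aluminium = L/(kA) = 0.005/(206×38.5) = 6.304×10^-7 K/W
R_cellular glass = L/(kA) = 0.06/(0.0436×38.5) = 0.03574 K/W
R_outer film = 1/(h_o·A) = 1/(18×38.5) = 0.001443 K/W
R_total = 0.03719 K/W
Q = ΔT / R_total = 123 / 0.03719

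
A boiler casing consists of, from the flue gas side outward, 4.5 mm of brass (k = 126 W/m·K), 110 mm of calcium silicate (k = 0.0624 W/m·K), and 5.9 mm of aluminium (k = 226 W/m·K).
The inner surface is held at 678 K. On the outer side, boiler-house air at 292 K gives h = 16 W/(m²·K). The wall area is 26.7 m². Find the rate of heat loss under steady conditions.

Series thermal resistances:
R_brass = L/(kA) = 0.0045/(126×26.7) = 1.338×10^-6 K/W
R_calcium silicate = L/(kA) = 0.11/(0.0624×26.7) = 0.06602 K/W
R_aluminium = L/(kA) = 0.0059/(226×26.7) = 9.778×10^-7 K/W
R_outer film = 1/(h_o·A) = 1/(16×26.7) = 0.002341 K/W
R_total = 0.06837 K/W
Q = ΔT / R_total = 386 / 0.06837

Q ≈ 5650 W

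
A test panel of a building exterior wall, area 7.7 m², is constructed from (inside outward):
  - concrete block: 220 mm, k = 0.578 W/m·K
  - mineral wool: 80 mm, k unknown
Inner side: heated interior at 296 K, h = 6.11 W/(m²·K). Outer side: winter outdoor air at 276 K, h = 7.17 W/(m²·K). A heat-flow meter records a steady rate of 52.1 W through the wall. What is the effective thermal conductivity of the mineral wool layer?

k ≈ 0.0352 W/(m·K)

Model the wall as resistances in series:
R_inner film = 1/(h_i·A) = 1/(6.11×7.7) = 0.02126 K/W
R_concrete block = L/(kA) = 0.22/(0.578×7.7) = 0.04943 K/W
R_outer film = 1/(h_o·A) = 1/(7.17×7.7) = 0.01811 K/W
Sum of known resistances R_other = 0.0888 K/W
Total R = ΔT/Q = 20/52.1 = 0.3839 K/W
R_mineral wool = R_total − R_other = 0.2951 K/W
k = L/(R·A) = 0.08/(0.2951×7.7)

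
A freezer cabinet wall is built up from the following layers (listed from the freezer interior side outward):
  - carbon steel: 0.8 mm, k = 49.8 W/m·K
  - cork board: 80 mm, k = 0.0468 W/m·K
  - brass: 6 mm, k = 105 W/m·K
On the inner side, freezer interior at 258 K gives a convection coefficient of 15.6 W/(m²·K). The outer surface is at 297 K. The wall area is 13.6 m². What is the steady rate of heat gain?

Q ≈ 299 W

Series thermal resistances:
R_inner film = 1/(h_i·A) = 1/(15.6×13.6) = 0.004713 K/W
R_carbon steel = L/(kA) = 0.0008/(49.8×13.6) = 1.181×10^-6 K/W
R_cork board = L/(kA) = 0.08/(0.0468×13.6) = 0.1257 K/W
R_brass = L/(kA) = 0.006/(105×13.6) = 4.202×10^-6 K/W
R_total = 0.1304 K/W
Q = ΔT / R_total = 39 / 0.1304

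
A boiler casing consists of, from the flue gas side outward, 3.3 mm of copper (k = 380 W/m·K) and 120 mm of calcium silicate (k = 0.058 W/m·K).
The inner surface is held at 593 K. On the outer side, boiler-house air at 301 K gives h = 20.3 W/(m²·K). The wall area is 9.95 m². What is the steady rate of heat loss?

Treating each layer as a thermal resistance in series:
R_copper = L/(kA) = 0.0033/(380×9.95) = 8.728×10^-7 K/W
R_calcium silicate = L/(kA) = 0.12/(0.058×9.95) = 0.2079 K/W
R_outer film = 1/(h_o·A) = 1/(20.3×9.95) = 0.004951 K/W
R_total = 0.2129 K/W
Q = ΔT / R_total = 292 / 0.2129

Q ≈ 1370 W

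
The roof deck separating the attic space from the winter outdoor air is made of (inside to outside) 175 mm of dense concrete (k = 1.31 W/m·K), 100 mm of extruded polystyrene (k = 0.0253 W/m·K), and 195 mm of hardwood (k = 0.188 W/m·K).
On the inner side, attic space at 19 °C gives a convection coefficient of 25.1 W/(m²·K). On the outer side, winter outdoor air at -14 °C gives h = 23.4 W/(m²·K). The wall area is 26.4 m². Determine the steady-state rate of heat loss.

Series thermal resistances:
R_inner film = 1/(h_i·A) = 1/(25.1×26.4) = 0.001509 K/W
R_dense concrete = L/(kA) = 0.175/(1.31×26.4) = 0.00506 K/W
R_extruded polystyrene = L/(kA) = 0.1/(0.0253×26.4) = 0.1497 K/W
R_hardwood = L/(kA) = 0.195/(0.188×26.4) = 0.03929 K/W
R_outer film = 1/(h_o·A) = 1/(23.4×26.4) = 0.001619 K/W
R_total = 0.1972 K/W
Q = ΔT / R_total = 33 / 0.1972

Q ≈ 167 W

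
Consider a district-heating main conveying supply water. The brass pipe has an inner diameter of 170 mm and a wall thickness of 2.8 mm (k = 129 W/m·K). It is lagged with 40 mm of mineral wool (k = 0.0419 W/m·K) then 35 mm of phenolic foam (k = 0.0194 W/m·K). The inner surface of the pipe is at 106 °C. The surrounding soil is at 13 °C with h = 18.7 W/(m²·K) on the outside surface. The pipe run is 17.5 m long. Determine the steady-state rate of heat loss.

For a radial system each layer contributes R = ln(r_out/r_in)/(2πkL); films add R = 1/(hA).
R_brass pipe wall = ln(87.8/85)/(2π×129×17.5) = 2.285×10^-6 K/W
R_mineral wool = ln(127.8/87.8)/(2π×0.0419×17.5) = 0.08148 K/W
R_phenolic foam = ln(162.8/127.8)/(2π×0.0194×17.5) = 0.1135 K/W
R_outer film = 1/(h_o·2πr_oL) = 1/(18.7×2π×0.1628×17.5) = 0.002987 K/W
R_total = 0.1979 K/W
Q = ΔT/R_total = 93/0.1979

Q ≈ 470 W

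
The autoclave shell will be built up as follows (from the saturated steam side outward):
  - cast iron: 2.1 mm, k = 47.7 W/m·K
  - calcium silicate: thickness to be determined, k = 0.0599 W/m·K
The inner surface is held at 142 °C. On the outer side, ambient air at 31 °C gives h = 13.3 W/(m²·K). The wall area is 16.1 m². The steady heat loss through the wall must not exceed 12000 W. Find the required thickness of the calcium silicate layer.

Using the resistance-network approach (series):
R_cast iron = L/(kA) = 0.0021/(47.7×16.1) = 2.734×10^-6 K/W
R_outer film = 1/(h_o·A) = 1/(13.3×16.1) = 0.00467 K/W
Sum of the known resistances R_other = 0.004673 K/W
Required total resistance R_tot = ΔT/Q_allow = 111/12000 = 0.00925 K/W
R_calcium silicate = R_tot − R_other = 0.004577 K/W
L = R·k·A = 0.004577×0.0599×16.1

L ≈ 4.41 mm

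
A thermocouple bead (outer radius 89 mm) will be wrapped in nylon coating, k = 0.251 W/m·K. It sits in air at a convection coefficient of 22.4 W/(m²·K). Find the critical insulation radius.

r_cr ≈ 22.4 mm

For a sphere r_cr = 2k/h = 2×0.251/22.4
r_cr = 22.4 mm; since the bare radius (89 mm) is above r_cr, any added insulation will reduce heat loss.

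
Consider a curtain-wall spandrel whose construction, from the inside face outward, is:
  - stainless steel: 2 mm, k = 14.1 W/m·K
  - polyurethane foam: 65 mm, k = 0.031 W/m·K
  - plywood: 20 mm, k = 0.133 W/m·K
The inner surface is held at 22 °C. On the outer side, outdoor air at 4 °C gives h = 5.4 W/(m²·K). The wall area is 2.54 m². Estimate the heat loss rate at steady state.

Thermal resistances in series:
R_stainless steel = L/(kA) = 0.002/(14.1×2.54) = 5.584×10^-5 K/W
R_polyurethane foam = L/(kA) = 0.065/(0.031×2.54) = 0.8255 K/W
R_plywood = L/(kA) = 0.02/(0.133×2.54) = 0.0592 K/W
R_outer film = 1/(h_o·A) = 1/(5.4×2.54) = 0.07291 K/W
R_total = 0.9577 K/W
Q = ΔT / R_total = 18 / 0.9577

Q ≈ 18.8 W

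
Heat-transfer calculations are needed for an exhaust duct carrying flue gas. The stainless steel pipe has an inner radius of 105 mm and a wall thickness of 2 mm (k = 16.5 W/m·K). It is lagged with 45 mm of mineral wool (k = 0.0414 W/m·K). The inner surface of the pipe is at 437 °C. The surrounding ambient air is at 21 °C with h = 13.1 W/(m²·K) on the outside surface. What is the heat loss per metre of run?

Cylindrical conduction, so R = ln(r₂/r₁)/(2πkL) per layer, in series:
R_stainless steel pipe wall = ln(107/105)/(2π×16.5×1) = 1.82×10^-4 K/W
R_mineral wool = ln(152/107)/(2π×0.0414×1) = 1.35 K/W
R_outer film = 1/(h_o·2πr_oL) = 1/(13.1×2π×0.152×1) = 0.07993 K/W
R_total = 1.43 K/W
Q = ΔT/R_total = 416/1.43

q′ ≈ 291 W/m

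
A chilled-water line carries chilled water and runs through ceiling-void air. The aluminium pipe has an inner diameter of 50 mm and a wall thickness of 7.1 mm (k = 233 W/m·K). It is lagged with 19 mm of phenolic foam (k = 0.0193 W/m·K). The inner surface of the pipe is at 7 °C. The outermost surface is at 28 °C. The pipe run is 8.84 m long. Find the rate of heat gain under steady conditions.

Q ≈ 48.4 W

Cylindrical conduction, so R = ln(r₂/r₁)/(2πkL) per layer, in series:
R_aluminium pipe wall = ln(32.1/25)/(2π×233×8.84) = 1.932×10^-5 K/W
R_phenolic foam = ln(51.1/32.1)/(2π×0.0193×8.84) = 0.4337 K/W
R_total = 0.4337 K/W
Q = ΔT/R_total = 21/0.4337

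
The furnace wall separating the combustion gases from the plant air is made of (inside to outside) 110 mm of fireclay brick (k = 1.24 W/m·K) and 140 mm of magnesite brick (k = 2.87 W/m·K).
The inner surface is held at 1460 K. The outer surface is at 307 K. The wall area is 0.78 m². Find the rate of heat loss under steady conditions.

Q ≈ 6540 W

Model the wall as resistances in series:
R_fireclay brick = L/(kA) = 0.11/(1.24×0.78) = 0.1137 K/W
R_magnesite brick = L/(kA) = 0.14/(2.87×0.78) = 0.06254 K/W
R_total = 0.1763 K/W
Q = ΔT / R_total = 1153 / 0.1763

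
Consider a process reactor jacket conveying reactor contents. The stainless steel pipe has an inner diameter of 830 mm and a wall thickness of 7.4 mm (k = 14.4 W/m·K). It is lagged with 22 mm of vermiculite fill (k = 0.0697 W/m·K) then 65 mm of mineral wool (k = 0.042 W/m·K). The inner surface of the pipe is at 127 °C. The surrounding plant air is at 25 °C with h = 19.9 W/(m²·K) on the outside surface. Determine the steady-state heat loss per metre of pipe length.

Treating each annulus and film as a series resistance:
R_stainless steel pipe wall = ln(422.4/415)/(2π×14.4×1) = 1.953×10^-4 K/W
R_vermiculite fill = ln(444.4/422.4)/(2π×0.0697×1) = 0.1159 K/W
R_mineral wool = ln(509.4/444.4)/(2π×0.042×1) = 0.5173 K/W
R_outer film = 1/(h_o·2πr_oL) = 1/(19.9×2π×0.5094×1) = 0.0157 K/W
R_total = 0.6491 K/W
Q = ΔT/R_total = 102/0.6491

q′ ≈ 157 W/m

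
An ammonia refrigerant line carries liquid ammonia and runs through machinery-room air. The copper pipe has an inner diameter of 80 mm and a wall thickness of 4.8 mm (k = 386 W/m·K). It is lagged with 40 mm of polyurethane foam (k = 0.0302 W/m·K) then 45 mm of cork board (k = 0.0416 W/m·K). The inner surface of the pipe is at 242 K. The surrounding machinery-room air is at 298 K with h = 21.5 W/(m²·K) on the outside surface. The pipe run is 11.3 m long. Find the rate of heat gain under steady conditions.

Cylindrical conduction, so R = ln(r₂/r₁)/(2πkL) per layer, in series:
R_copper pipe wall = ln(44.8/40)/(2π×386×11.3) = 4.135×10^-6 K/W
R_polyurethane foam = ln(84.8/44.8)/(2π×0.0302×11.3) = 0.2976 K/W
R_cork board = ln(129.8/84.8)/(2π×0.0416×11.3) = 0.1441 K/W
R_outer film = 1/(h_o·2πr_oL) = 1/(21.5×2π×0.1298×11.3) = 0.005047 K/W
R_total = 0.4468 K/W
Q = ΔT/R_total = 56/0.4468

Q ≈ 125 W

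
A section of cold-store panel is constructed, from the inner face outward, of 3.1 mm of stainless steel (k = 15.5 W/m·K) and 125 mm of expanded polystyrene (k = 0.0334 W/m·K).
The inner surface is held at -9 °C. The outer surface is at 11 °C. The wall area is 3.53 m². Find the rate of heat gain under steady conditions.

Q ≈ 18.9 W

Series thermal resistances:
R_stainless steel = L/(kA) = 0.0031/(15.5×3.53) = 5.666×10^-5 K/W
R_expanded polystyrene = L/(kA) = 0.125/(0.0334×3.53) = 1.06 K/W
R_total = 1.06 K/W
Q = ΔT / R_total = 20 / 1.06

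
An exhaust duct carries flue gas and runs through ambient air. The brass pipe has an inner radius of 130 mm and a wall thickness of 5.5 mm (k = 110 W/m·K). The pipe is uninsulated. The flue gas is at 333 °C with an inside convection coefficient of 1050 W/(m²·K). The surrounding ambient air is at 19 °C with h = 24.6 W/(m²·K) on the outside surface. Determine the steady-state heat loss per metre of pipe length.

q′ ≈ 6410 W/m

Treating each annulus and film as a series resistance:
R_inner film = 1/(h_i·2πr₁L) = 1/(1050×2π×0.13×1) = 0.001166 K/W
R_brass pipe wall = ln(135.5/130)/(2π×110×1) = 5.995×10^-5 K/W
R_outer film = 1/(h_o·2πr_oL) = 1/(24.6×2π×0.1355×1) = 0.04775 K/W
R_total = 0.04897 K/W
Q = ΔT/R_total = 314/0.04897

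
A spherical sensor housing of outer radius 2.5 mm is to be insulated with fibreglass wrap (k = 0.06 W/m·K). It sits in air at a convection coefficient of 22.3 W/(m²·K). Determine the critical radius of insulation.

For a sphere r_cr = 2k/h = 2×0.06/22.3
r_cr = 5.38 mm; since the bare radius (2.5 mm) is below r_cr, adding a thin layer of insulation will *increase* heat loss.

r_cr ≈ 5.38 mm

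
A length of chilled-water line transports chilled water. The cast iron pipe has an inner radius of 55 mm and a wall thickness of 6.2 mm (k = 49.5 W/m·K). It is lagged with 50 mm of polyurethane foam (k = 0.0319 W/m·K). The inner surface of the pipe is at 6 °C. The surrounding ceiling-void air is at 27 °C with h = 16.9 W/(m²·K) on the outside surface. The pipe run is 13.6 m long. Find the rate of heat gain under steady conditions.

Per-layer cylindrical resistances, series-summed:
R_cast iron pipe wall = ln(61.2/55)/(2π×49.5×13.6) = 2.525×10^-5 K/W
R_polyurethane foam = ln(111.2/61.2)/(2π×0.0319×13.6) = 0.2191 K/W
R_outer film = 1/(h_o·2πr_oL) = 1/(16.9×2π×0.1112×13.6) = 0.006227 K/W
R_total = 0.2253 K/W
Q = ΔT/R_total = 21/0.2253

Q ≈ 93.2 W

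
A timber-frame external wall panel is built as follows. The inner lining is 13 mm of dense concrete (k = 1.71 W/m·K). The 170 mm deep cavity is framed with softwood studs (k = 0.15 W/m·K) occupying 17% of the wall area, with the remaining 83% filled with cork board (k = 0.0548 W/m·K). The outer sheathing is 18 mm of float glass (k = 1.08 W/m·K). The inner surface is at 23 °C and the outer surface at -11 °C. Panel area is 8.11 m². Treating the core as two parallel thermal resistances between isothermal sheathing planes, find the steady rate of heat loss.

Q ≈ 114 W

Sheathing layers in series; stud and cavity paths in parallel between them.
R_inner = 0.013/(1.71×8.11) = 9.374×10^-4 K/W
R_stud  = 0.17/(0.15×0.17×8.11) = 0.822 K/W
R_cav   = 0.17/(0.0548×0.83×8.11) = 0.4609 K/W
1/R_core = 1/R_stud + 1/R_cav → R_core = 0.2953 K/W
R_outer = 0.018/(1.08×8.11) = 0.002055 K/W
R_total = 0.2983 K/W
Q = ΔT/R_total = 34/0.2983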